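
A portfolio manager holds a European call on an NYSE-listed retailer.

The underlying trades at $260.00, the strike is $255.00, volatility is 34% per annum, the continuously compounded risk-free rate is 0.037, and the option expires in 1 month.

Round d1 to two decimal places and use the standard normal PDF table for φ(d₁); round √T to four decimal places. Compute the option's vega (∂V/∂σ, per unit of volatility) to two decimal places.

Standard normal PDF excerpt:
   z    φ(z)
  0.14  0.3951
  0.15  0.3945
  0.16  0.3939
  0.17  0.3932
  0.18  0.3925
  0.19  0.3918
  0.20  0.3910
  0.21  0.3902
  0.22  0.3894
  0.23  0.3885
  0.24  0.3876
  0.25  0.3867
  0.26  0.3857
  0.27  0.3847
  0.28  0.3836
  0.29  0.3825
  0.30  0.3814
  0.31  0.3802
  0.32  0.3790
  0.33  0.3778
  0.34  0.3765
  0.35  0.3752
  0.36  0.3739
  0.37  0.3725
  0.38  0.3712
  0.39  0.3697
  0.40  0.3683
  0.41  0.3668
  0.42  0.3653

T = 0.08333;  σ√T = 0.0981
d₁ = [ln(260/255) + (0.037 + 0.34²/2)·0.08333] / 0.0981 = [0.0194 + 0.0079] / 0.0981 = 0.2783 which rounds to 0.28
√T = √0.08333 = 0.2887
φ(d₁) = φ(0.28) = 0.3836
vega = S·φ(d₁)·√T = 260·0.3836·0.2887 = 28.7938

28.79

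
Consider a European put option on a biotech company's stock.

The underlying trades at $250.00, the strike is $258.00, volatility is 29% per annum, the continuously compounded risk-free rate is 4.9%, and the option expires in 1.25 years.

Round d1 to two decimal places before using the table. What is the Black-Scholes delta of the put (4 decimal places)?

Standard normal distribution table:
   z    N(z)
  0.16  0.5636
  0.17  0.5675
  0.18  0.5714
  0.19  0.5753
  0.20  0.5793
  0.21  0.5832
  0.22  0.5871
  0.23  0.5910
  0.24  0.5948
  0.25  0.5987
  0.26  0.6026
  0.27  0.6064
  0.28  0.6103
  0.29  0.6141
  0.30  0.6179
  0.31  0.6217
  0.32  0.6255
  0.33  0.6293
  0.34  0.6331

-0.4013

T = 1.25;  σ√T = 0.3242
d₁ = [ln(250/258) + (0.049 + ½·0.29²)·1.25] / (σ√T) = (-0.0315 + 0.1138) / 0.3242 = 0.2539 which rounds to 0.25
N(d₁) = N(0.25) = 0.5987
Δ_put = N(d₁) − 1 = 0.5987 − 1 = -0.4013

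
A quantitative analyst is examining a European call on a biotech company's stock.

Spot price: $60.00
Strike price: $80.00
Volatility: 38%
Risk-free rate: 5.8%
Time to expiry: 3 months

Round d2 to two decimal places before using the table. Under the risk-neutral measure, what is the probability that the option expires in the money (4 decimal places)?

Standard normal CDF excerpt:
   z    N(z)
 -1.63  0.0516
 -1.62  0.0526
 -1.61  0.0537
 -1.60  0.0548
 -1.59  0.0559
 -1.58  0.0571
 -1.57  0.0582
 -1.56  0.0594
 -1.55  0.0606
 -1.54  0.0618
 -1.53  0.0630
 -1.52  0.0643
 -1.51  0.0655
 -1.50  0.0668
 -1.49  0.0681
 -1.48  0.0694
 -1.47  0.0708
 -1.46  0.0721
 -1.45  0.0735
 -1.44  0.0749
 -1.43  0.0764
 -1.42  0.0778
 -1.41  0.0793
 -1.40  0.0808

0.0630

T = 0.25;  σ√T = 0.1900
ln(S/K) + (r + σ²/2)T = ln(60/80) + (0.058 + 0.38²/2)·0.25 = -0.2877 + 0.0326 = -0.2551
d₁ = -0.2551 / 0.1900 = -1.3428 ≈ -1.34
d₂ = d₁ − σ√T = -1.3428 − 0.1900 = -1.5328 ≈ -1.53
Risk-neutral Pr[S_T > K] = N(d₂) = N(-1.53) = 0.0630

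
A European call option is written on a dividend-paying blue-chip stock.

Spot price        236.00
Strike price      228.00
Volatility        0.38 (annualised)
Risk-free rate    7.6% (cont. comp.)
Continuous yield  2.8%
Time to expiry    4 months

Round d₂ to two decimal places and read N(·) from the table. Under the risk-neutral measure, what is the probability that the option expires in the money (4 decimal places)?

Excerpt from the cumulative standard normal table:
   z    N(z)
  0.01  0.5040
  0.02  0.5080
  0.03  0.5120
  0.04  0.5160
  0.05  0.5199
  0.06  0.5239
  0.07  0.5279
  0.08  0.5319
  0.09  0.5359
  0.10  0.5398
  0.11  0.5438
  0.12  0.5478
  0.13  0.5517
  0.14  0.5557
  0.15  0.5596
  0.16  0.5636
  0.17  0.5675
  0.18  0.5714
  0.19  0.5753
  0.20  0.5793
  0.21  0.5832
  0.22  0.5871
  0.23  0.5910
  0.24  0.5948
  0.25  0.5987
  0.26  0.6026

0.5478

σ√T = 0.38 × 0.5774 = 0.2194
d₁ = [ln(236/228) + (0.076 − 0.028 + 0.38²/2)·0.3333] / 0.2194 = [0.0345 + 0.0401] / 0.2194 = 0.3398 which rounds to 0.34
d₂ = d₁ − σ√T = 0.3398 − 0.2194 = 0.1204 which rounds to 0.12
Pr(exercise) under Q = N(d₂) = 0.5478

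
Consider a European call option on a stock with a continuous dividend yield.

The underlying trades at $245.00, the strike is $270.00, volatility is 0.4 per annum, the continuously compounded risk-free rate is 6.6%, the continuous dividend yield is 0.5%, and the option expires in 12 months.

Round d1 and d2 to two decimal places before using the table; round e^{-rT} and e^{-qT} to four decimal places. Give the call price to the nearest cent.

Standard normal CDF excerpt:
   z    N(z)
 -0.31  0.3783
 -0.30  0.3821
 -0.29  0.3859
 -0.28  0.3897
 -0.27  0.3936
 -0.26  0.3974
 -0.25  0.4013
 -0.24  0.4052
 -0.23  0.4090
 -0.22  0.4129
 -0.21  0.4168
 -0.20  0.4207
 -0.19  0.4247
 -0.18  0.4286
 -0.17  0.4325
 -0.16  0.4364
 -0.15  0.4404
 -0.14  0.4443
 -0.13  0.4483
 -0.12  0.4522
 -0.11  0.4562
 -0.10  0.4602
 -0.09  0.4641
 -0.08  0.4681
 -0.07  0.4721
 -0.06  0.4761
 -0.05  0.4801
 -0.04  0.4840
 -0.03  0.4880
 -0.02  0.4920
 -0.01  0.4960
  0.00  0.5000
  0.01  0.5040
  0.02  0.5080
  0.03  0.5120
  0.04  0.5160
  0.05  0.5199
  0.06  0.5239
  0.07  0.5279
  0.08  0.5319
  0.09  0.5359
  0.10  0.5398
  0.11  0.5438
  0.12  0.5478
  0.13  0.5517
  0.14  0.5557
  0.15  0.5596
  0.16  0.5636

σ√T = 0.4 × 1.0000 = 0.4000
ln(S/K) + (r − q + σ²/2)T = ln(245/270) + (0.066 − 0.005 + 0.4²/2)·1 = -0.0972 + 0.1410 = 0.0438
d₁ = 0.0438 / 0.4000 = 0.1096 ⇒ 0.11
d₂ = d₁ − σ√T = 0.1096 − 0.4000 = -0.2904 ⇒ -0.29
e^(−qT) = e^(−0.005·1) = 0.9950;  e^(−rT) = e^(−0.066·1) = 0.9361
N(d₁) = N(0.11) = 0.5438;  N(d₂) = N(-0.29) = 0.3859
C = 245·0.9950·0.5438 − 270·0.9361·0.3859 = 132.5648 − 97.5351 = 35.0298

$35.03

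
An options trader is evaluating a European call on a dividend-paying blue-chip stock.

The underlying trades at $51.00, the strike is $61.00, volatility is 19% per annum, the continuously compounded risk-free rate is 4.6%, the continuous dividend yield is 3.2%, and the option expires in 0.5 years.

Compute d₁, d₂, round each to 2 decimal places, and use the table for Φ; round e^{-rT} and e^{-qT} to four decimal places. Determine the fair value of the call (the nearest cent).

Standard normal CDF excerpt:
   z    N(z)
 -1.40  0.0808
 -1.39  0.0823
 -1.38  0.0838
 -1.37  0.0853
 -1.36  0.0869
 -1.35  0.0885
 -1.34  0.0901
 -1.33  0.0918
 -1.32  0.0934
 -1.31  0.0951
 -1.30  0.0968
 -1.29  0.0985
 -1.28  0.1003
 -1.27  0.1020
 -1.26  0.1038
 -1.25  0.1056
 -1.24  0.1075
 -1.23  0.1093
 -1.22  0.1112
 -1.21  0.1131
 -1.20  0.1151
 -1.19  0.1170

$0.40

σ√T = 0.19 × 0.7071 = 0.1344
d₁ = [ln(51/61) + (0.046 − 0.032 + 0.19²/2)·0.5] / 0.1344 = [-0.1790 + 0.0160] / 0.1344 = -1.2134 → -1.21
d₂ = d₁ − σ√T = -1.2134 − 0.1344 = -1.3478 → -1.35
exp(−qT) = exp(−0.032·0.5) = 0.9841;  exp(−rT) = exp(−0.046·0.5) = 0.9773
N(d₁) = N(-1.21) = 0.1131;  N(d₂) = N(-1.35) = 0.0885
C = 51·0.9841·0.1131 − 61·0.9773·0.0885 = 5.6764 − 5.2760 = 0.4004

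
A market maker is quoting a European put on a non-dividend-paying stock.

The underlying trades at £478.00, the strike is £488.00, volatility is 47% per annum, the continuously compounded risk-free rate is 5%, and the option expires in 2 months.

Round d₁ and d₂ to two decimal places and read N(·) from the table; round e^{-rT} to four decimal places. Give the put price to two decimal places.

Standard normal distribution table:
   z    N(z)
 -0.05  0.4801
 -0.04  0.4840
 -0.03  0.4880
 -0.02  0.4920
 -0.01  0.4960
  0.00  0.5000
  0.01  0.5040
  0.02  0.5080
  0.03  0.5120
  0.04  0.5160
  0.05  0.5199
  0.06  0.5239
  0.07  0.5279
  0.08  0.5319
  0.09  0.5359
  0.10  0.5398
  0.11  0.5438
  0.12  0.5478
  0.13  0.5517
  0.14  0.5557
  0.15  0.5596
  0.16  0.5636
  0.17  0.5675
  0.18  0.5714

£39.49

T = 0.1667;  σ√T = 0.1919
d₁ = [ln(478/488) + (0.05 + 0.47²/2)·0.1667] / 0.1919 = [-0.0207 + 0.0267] / 0.1919 = 0.0315 which rounds to 0.03
d₂ = d₁ − σ√T = 0.0315 − 0.1919 = -0.1604 which rounds to -0.16
e^(−rT) = e^(−0.05·0.1667) = 0.9917
P = 488·0.9917·N(0.16) − 478·N(-0.03) = 488·0.9917·0.5636 − 478·0.4880 = 272.7540 − 233.2640 = 39.4900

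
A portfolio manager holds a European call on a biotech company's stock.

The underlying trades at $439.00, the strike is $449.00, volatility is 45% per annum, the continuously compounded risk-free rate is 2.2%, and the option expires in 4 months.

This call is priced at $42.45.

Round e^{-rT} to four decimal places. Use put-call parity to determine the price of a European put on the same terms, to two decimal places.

exp(−rT) = exp(−0.022·0.3333) = 0.9927
Put-call parity: C − P = S − K·e^(−rT) = 439 − 449·0.9927 = 439 − 445.7223 = -6.7223
P = C − (C − P) = 42.45 − (-6.7223) = 49.1723

$49.17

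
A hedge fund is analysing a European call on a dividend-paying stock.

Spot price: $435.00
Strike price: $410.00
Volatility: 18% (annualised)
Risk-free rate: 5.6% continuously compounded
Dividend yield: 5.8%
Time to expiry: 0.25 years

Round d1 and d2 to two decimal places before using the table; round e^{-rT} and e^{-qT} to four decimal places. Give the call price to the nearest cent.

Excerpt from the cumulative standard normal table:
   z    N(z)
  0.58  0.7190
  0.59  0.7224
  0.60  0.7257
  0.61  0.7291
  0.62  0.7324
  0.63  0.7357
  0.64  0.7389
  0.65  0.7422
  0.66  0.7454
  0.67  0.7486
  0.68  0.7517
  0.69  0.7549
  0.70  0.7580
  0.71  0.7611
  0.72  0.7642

$30.21

σ√T = 0.18 × 0.5000 = 0.0900
ln(S/K) + (r − q + σ²/2)T = ln(435/410) + (0.056 − 0.058 + 0.18²/2)·0.25 = 0.0592 + 0.0035 = 0.0627
d₁ = 0.0627 / 0.0900 = 0.6971 ≈ 0.70
d₂ = d₁ − σ√T = 0.6971 − 0.0900 = 0.6071 ≈ 0.61
e^(−qT) = e^(−0.058·0.25) = 0.9856;  e^(−rT) = e^(−0.056·0.25) = 0.9861
N(d₁) = N(0.70) = 0.7580;  N(d₂) = N(0.61) = 0.7291
C = 435·0.9856·0.7580 − 410·0.9861·0.7291 = 324.9819 − 294.7759 = 30.2060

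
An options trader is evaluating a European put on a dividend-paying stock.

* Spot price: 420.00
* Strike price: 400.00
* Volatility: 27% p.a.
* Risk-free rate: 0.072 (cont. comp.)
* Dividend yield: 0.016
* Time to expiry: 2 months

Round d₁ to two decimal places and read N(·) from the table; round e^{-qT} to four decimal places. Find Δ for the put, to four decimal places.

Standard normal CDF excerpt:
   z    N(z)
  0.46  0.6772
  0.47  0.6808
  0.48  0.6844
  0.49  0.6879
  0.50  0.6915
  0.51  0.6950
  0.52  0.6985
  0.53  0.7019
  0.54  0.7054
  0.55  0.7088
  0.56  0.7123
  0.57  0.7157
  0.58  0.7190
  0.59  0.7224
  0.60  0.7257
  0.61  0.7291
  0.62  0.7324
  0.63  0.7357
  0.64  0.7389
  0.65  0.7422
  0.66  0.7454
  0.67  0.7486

-0.2802

σ√T = 0.27 × 0.4082 = 0.1102
d₁ = [ln(420/400) + (0.072 − 0.016 + 0.27²/2)·0.1667] / 0.1102 = [0.0488 + 0.0154] / 0.1102 = 0.5824 → 0.58
N(d₁) = N(0.58) = 0.7190
Δ_put = e^(−qT)·(N(d₁) − 1) = 0.9973·(0.7190 − 1) = -0.2802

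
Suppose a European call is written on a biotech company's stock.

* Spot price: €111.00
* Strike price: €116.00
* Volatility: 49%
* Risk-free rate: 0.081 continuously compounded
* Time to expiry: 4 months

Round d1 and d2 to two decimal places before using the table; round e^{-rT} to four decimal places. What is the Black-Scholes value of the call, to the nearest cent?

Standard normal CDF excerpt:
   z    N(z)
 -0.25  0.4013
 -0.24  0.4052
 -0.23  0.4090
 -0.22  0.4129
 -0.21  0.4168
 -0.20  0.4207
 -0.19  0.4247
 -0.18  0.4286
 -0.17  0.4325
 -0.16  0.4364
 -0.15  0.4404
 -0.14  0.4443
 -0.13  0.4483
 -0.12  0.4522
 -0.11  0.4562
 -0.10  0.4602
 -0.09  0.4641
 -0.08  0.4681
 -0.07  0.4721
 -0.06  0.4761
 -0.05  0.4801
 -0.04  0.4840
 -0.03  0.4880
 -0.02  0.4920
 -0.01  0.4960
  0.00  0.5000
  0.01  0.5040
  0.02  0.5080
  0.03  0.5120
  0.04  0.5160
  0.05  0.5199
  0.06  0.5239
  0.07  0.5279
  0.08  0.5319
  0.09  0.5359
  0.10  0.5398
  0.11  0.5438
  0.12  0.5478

€11.54

σ√T = 0.49 × 0.5774 = 0.2829
ln(S/K) + (r + σ²/2)T = ln(111/116) + (0.081 + 0.49²/2)·0.3333 = -0.0441 + 0.0670 = 0.0230
d₁ = 0.0230 / 0.2829 = 0.0811 → 0.08
d₂ = d₁ − σ√T = 0.0811 − 0.2829 = -0.2018 → -0.20
e^(−rT) = e^(−0.081·0.3333) = 0.9734
N(d₁) = N(0.08) = 0.5319;  N(d₂) = N(-0.20) = 0.4207
C = 111·0.5319 − 116·0.9734·0.4207 = 59.0409 − 47.5031 = 11.5378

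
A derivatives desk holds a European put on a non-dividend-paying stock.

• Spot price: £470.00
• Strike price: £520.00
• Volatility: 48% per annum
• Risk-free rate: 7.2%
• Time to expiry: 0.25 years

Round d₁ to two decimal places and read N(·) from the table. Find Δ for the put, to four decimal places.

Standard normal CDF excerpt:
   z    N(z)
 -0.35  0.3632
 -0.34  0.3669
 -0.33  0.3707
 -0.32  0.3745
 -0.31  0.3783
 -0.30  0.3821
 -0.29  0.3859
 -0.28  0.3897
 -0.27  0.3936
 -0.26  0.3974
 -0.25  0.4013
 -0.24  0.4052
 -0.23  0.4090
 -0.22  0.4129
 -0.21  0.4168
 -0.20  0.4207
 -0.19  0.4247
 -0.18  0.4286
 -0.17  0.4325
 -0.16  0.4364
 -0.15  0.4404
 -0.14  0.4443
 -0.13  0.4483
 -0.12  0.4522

-0.5910

σ√T = 0.48·√0.25 = 0.2400
d₁ = [ln(470/520) + (0.072 + 0.48²/2)·0.25] / 0.2400 = [-0.1011 + 0.0468] / 0.2400 = -0.2262 ⇒ -0.23
N(d₁) = N(-0.23) = 0.4090
Δ_put = N(d₁) − 1 = 0.4090 − 1 = -0.5910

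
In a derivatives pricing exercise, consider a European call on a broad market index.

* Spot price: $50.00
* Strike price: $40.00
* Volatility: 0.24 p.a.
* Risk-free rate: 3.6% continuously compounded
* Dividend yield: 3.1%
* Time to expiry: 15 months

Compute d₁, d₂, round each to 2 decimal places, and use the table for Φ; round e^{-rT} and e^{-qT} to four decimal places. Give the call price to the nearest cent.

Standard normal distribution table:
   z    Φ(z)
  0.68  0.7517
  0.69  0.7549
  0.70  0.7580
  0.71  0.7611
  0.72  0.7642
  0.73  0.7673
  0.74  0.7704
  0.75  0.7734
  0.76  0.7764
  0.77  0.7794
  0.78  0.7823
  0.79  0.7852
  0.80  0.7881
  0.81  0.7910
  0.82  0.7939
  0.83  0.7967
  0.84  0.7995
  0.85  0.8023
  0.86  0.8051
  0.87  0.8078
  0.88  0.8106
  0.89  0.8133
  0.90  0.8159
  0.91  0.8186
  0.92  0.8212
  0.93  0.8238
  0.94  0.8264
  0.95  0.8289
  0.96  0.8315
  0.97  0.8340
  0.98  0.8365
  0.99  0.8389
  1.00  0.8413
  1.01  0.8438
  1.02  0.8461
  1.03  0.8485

$11.13

σ√T = 0.24·√1.25 = 0.2683
d₁ = [ln(50/40) + (0.036 − 0.031 + 0.24²/2)·1.25] / 0.2683 = [0.2231 + 0.0422] / 0.2683 = 0.9891 ⇒ 0.99
d₂ = d₁ − σ√T = 0.9891 − 0.2683 = 0.7207 ⇒ 0.72
exp(−qT) = exp(−0.031·1.25) = 0.9620;  exp(−rT) = exp(−0.036·1.25) = 0.9560
N(d₁) = N(0.99) = 0.8389;  N(d₂) = N(0.72) = 0.7642
C = 50·0.9620·0.8389 − 40·0.9560·0.7642 = 40.3511 − 29.2230 = 11.1281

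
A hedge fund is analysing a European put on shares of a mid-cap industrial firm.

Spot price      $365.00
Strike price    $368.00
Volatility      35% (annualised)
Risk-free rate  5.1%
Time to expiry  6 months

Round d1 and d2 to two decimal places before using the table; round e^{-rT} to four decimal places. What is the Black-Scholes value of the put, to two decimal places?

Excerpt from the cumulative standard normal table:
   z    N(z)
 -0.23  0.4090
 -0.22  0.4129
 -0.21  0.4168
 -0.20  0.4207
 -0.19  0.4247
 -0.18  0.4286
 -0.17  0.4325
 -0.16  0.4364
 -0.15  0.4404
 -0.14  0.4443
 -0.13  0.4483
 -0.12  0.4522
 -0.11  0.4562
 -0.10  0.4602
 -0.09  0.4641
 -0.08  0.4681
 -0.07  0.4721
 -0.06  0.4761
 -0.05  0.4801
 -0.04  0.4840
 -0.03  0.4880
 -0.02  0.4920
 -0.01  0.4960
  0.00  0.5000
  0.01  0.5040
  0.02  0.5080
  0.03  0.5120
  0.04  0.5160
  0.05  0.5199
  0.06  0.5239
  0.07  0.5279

$31.49

T = 0.5;  σ√T = 0.2475
d₁ = [ln(365/368) + (0.051 + 0.35²/2)·0.5] / 0.2475 = [-0.0082 + 0.0561] / 0.2475 = 0.1937 ⇒ 0.19
d₂ = d₁ − σ√T = 0.1937 − 0.2475 = -0.0538 ⇒ -0.05
e^(−rT) = e^(−0.051·0.5) = 0.9748
N(−d₂) = N(0.05) = 0.5199;  N(−d₁) = N(-0.19) = 0.4247
P = 368·0.9748·0.5199 − 365·0.4247 = 186.5019 − 155.0155 = 31.4864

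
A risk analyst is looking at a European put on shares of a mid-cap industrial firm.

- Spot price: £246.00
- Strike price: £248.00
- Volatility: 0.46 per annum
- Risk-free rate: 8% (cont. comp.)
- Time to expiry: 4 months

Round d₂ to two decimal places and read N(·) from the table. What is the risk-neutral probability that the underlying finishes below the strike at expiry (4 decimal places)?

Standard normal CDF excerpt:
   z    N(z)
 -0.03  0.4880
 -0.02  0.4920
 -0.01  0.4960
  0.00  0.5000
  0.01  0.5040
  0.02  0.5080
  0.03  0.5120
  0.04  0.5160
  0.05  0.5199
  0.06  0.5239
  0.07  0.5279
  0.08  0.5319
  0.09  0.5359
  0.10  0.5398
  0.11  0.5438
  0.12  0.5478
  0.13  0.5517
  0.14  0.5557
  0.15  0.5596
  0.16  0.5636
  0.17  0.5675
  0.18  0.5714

0.5239

σ√T = 0.46·√0.3333 = 0.2656
d₁ = [ln(246/248) + (0.08 + 0.46²/2)·0.3333] / 0.2656 = [-0.0081 + 0.0619] / 0.2656 = 0.2027 which rounds to 0.20
d₂ = d₁ − σ√T = 0.2027 − 0.2656 = -0.0629 which rounds to -0.06
Pr(exercise) under Q = N(−d₂) = N(0.06) = 0.5239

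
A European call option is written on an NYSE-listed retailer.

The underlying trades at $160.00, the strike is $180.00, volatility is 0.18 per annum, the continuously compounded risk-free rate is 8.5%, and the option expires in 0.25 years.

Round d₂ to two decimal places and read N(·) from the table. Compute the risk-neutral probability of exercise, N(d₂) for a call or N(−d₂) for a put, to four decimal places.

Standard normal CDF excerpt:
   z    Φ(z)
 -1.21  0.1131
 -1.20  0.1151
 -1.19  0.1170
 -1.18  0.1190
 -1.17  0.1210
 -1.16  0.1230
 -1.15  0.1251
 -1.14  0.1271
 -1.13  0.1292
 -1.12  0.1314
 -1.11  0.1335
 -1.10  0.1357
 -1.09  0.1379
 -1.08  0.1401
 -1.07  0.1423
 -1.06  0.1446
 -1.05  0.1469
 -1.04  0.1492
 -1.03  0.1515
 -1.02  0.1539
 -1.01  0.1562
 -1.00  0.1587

0.1314

σ√T = 0.18·√0.25 = 0.0900
ln(S/K) + (r + σ²/2)T = ln(160/180) + (0.085 + 0.18²/2)·0.25 = -0.1178 + 0.0253 = -0.0925
d₁ = -0.0925 / 0.0900 = -1.0276 → -1.03
d₂ = d₁ − σ√T = -1.0276 − 0.0900 = -1.1176 → -1.12
Pr(exercise) under Q = N(d₂) = 0.1314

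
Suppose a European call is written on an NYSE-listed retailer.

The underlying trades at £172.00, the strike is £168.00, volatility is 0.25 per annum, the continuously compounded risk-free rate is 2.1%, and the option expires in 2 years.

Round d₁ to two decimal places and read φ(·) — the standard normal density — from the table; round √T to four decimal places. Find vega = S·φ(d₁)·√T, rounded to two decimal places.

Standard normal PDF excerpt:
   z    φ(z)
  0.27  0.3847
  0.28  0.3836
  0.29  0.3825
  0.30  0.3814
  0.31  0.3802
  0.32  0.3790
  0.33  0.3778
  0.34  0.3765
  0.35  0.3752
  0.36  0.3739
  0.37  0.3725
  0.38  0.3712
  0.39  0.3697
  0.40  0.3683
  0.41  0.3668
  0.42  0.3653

σ√T = 0.25·√2 = 0.3536
d₁ = [ln(172/168) + (0.021 + 0.25²/2)·2] / 0.3536 = [0.0235 + 0.1045] / 0.3536 = 0.3621 ≈ 0.36
√T = √2 = 1.4142
φ(d₁) = φ(0.36) = 0.3739
vega = S·φ(d₁)·√T = 172·0.3739·1.4142 = 90.9483
(Call and put vega coincide under Black-Scholes.)

90.95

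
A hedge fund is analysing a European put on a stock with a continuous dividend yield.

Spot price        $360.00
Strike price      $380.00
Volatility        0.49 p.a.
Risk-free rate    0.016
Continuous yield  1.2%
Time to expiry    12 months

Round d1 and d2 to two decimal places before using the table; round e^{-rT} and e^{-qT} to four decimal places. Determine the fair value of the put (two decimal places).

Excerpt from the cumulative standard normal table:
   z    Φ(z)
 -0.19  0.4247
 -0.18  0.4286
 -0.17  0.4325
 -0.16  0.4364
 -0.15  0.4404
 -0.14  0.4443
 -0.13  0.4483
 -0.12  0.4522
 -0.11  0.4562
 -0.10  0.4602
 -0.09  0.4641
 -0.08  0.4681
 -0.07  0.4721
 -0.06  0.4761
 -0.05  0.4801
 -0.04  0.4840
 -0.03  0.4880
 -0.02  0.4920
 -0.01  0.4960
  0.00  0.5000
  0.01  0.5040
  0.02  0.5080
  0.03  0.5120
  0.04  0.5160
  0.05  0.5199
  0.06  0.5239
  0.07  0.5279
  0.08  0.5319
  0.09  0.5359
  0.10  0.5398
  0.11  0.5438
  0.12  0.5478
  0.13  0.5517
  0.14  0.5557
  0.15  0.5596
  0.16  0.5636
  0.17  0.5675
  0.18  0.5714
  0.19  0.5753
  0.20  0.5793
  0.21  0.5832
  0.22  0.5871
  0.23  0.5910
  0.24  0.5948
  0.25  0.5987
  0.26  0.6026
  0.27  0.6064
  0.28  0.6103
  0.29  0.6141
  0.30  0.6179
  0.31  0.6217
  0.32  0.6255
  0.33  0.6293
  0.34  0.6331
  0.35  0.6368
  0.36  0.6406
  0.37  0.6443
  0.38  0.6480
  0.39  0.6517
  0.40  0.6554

σ√T = 0.49·√1 = 0.4900
d₁ = [ln(360/380) + (0.016 − 0.012 + ½·0.49²)·1] / (σ√T) = (-0.0541 + 0.1240) / 0.4900 = 0.1428 ≈ 0.14
d₂ = 0.1428 − 0.4900 = -0.3472 ≈ -0.35
e^(−qT) = e^(−0.012·1) = 0.9881;  e^(−rT) = e^(−0.016·1) = 0.9841
N(−d₂) = N(0.35) = 0.6368;  N(−d₁) = N(-0.14) = 0.4443
P = 380·0.9841·0.6368 − 360·0.9881·0.4443 = 238.1365 − 158.0446 = 80.0918

$80.09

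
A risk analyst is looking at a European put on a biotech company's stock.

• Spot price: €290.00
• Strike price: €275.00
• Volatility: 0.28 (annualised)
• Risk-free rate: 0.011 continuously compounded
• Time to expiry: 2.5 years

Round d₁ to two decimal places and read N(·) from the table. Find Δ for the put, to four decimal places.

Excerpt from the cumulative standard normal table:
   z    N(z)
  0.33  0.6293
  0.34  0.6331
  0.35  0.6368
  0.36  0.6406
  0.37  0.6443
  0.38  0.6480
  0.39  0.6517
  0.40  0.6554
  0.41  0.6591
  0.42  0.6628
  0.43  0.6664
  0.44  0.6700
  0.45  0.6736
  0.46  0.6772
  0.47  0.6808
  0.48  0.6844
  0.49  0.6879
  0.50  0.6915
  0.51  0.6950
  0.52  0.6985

σ√T = 0.28·√2.5 = 0.4427
ln(S/K) + (r + σ²/2)T = ln(290/275) + (0.011 + 0.28²/2)·2.5 = 0.0531 + 0.1255 = 0.1786
d₁ = 0.1786 / 0.4427 = 0.4034 ⇒ 0.40
N(d₁) = N(0.40) = 0.6554
Δ_put = N(d₁) − 1 = 0.6554 − 1 = -0.3446

-0.3446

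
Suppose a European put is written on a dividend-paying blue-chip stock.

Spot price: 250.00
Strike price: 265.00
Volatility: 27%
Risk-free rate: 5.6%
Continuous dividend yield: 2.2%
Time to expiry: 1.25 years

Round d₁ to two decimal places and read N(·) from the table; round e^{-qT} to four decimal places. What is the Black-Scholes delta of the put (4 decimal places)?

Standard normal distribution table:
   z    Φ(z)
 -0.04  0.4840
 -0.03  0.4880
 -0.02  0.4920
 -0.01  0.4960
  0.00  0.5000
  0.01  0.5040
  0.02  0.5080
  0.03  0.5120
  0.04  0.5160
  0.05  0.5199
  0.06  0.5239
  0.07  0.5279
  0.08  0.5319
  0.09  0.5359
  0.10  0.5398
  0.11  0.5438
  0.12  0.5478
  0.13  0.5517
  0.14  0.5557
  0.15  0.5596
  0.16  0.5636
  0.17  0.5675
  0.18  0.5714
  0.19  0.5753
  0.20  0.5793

T = 1.25;  σ√T = 0.3019
ln(S/K) + (r − q + σ²/2)T = ln(250/265) + (0.056 − 0.022 + 0.27²/2)·1.25 = -0.0583 + 0.0881 = 0.0298
d₁ = 0.0298 / 0.3019 = 0.0987 ⇒ 0.10
N(d₁) = N(0.10) = 0.5398
Δ_put = e^(−qT)·(N(d₁) − 1) = 0.9729·(0.5398 − 1) = -0.4477

-0.4477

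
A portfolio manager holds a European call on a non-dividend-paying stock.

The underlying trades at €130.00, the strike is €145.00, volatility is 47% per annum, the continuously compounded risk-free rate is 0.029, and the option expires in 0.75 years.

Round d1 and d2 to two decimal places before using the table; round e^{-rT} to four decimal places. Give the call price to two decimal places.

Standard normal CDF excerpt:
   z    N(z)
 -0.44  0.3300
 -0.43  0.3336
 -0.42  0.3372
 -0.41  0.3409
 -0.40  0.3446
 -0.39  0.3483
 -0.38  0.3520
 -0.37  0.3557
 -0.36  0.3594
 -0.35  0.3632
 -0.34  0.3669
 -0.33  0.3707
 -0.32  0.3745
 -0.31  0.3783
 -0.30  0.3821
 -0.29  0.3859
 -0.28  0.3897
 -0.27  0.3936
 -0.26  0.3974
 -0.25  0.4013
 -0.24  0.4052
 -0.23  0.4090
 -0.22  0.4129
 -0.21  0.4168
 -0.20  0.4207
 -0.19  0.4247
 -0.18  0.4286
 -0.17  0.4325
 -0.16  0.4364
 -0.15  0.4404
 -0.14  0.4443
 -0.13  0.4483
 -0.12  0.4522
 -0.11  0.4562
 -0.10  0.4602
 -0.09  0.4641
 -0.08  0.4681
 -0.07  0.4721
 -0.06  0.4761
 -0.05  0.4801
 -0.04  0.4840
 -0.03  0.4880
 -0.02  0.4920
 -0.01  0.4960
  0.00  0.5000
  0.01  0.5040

σ√T = 0.47 × 0.8660 = 0.4070
d₁ = [ln(130/145) + (0.029 + 0.47²/2)·0.75] / 0.4070 = [-0.1092 + 0.1046] / 0.4070 = -0.0113 which rounds to -0.01
d₂ = d₁ − σ√T = -0.0113 − 0.4070 = -0.4184 which rounds to -0.42
exp(−rT) = exp(−0.029·0.75) = 0.9785
C = 130·N(-0.01) − 145·0.9785·N(-0.42) = 130·0.4960 − 145·0.9785·0.3372 = 64.4800 − 47.8428 = 16.6372

€16.64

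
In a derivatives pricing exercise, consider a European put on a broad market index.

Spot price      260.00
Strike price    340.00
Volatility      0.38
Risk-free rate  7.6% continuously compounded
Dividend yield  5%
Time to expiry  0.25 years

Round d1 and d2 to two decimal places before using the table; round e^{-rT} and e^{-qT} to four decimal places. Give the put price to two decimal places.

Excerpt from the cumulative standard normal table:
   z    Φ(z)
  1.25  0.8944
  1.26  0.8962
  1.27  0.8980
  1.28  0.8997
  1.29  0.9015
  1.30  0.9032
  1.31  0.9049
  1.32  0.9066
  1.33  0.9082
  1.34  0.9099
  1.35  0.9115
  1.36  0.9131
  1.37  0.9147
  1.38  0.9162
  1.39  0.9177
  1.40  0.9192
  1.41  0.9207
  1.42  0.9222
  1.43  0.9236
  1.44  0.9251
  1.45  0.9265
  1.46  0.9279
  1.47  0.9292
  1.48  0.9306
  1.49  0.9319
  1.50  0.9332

T = 0.25;  σ√T = 0.1900
d₁ = [ln(260/340) + (0.076 − 0.05 + ½·0.38²)·0.25] / (σ√T) = (-0.2683 + 0.0245) / 0.1900 = -1.2827 which rounds to -1.28
d₂ = -1.2827 − 0.1900 = -1.4727 which rounds to -1.47
e^(−qT) = e^(−0.05·0.25) = 0.9876;  e^(−rT) = e^(−0.076·0.25) = 0.9812
N(−d₂) = N(1.47) = 0.9292;  N(−d₁) = N(1.28) = 0.8997
P = 340·0.9812·0.9292 − 260·0.9876·0.8997 = 309.9886 − 231.0214 = 78.9672

78.97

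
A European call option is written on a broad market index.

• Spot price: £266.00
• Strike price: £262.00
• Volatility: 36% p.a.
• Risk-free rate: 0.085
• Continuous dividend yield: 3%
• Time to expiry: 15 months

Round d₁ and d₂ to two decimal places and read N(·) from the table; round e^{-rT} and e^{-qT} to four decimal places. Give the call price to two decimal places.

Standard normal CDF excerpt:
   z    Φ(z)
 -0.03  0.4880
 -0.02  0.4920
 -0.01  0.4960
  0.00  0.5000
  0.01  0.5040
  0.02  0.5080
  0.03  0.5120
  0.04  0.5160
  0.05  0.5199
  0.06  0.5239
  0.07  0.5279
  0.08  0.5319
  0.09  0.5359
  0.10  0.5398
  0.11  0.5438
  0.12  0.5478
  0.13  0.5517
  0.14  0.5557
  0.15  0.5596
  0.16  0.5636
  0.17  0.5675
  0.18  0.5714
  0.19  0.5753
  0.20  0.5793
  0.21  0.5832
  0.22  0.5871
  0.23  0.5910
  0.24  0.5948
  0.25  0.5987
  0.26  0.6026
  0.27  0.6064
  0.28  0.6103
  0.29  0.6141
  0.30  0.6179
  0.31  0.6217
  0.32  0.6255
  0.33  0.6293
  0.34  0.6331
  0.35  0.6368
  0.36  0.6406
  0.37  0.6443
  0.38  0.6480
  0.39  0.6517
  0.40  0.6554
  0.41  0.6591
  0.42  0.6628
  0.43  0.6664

£50.13

σ√T = 0.36 × 1.1180 = 0.4025
d₁ = [ln(266/262) + (0.085 − 0.03 + 0.36²/2)·1.25] / 0.4025 = [0.0152 + 0.1497] / 0.4025 = 0.4097 which rounds to 0.41
d₂ = d₁ − σ√T = 0.4097 − 0.4025 = 0.0072 which rounds to 0.01
exp(−qT) = exp(−0.03·1.25) = 0.9632;  exp(−rT) = exp(−0.085·1.25) = 0.8992
C = 266·0.9632·N(0.41) − 262·0.8992·N(0.01) = 266·0.9632·0.6591 − 262·0.8992·0.5040 = 168.8688 − 118.7376 = 50.1312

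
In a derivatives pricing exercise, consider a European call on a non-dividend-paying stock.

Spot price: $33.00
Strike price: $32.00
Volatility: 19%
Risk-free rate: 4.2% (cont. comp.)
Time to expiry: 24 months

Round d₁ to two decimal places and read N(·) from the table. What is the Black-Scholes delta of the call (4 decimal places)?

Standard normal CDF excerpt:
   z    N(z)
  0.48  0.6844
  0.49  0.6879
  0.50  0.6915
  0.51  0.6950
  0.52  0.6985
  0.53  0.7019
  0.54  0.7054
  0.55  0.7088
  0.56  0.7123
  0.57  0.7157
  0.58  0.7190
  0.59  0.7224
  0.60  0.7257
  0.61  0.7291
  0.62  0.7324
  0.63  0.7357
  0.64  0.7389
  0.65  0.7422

0.7123

σ√T = 0.19·√2 = 0.2687
d₁ = [ln(33/32) + (0.042 + 0.19²/2)·2] / 0.2687 = [0.0308 + 0.1201] / 0.2687 = 0.5615 ≈ 0.56
N(d₁) = N(0.56) = 0.7123
Δ_call = N(d₁) = 0.7123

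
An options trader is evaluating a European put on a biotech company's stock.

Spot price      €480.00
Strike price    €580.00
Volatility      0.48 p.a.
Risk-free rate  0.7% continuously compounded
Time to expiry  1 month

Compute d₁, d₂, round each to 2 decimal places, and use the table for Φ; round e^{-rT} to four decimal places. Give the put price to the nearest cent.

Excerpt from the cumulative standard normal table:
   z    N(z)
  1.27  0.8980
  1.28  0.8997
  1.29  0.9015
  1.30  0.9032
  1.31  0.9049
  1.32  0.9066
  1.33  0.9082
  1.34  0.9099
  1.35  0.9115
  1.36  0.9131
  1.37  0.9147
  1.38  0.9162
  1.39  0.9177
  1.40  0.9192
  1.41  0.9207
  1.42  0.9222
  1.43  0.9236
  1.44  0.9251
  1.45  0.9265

€102.65

σ√T = 0.48·√0.08333 = 0.1386
d₁ = [ln(480/580) + (0.007 + 0.48²/2)·0.08333] / 0.1386 = [-0.1892 + 0.0102] / 0.1386 = -1.2922 → -1.29
d₂ = d₁ − σ√T = -1.2922 − 0.1386 = -1.4308 → -1.43
exp(−rT) = exp(−0.007·0.08333) = 0.9994
N(−d₂) = N(1.43) = 0.9236;  N(−d₁) = N(1.29) = 0.9015
P = 580·0.9994·0.9236 − 480·0.9015 = 535.3666 − 432.7200 = 102.6466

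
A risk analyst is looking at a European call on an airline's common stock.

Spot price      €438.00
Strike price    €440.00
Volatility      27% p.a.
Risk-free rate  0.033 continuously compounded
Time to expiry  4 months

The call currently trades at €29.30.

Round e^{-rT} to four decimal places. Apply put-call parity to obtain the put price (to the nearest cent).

exp(−rT) = exp(−0.033·0.3333) = 0.9891
Put-call parity: C − P = S − K·e^(−rT) = 438 − 440·0.9891 = 438 − 435.2040 = 2.7960
P = C − (C − P) = 29.30 − (2.7960) = 26.5040

€26.50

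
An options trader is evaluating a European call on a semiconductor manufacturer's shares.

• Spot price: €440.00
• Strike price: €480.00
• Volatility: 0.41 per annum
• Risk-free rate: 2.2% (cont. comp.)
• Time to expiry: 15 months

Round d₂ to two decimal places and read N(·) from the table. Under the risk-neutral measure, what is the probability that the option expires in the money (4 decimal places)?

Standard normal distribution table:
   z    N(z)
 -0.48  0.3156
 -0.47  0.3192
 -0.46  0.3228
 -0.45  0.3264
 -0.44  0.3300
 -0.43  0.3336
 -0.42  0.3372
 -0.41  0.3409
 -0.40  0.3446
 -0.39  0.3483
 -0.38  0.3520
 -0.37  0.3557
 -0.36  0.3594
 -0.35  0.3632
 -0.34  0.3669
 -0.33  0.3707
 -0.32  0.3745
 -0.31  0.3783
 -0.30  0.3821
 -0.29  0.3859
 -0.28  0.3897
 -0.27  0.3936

0.3594

σ√T = 0.41 × 1.1180 = 0.4584
d₁ = [ln(440/480) + (0.022 + 0.41²/2)·1.25] / 0.4584 = [-0.0870 + 0.1326] / 0.4584 = 0.0994 ≈ 0.10
d₂ = d₁ − σ√T = 0.0994 − 0.4584 = -0.3590 ≈ -0.36
Pr(exercise) under Q = N(d₂) = 0.3594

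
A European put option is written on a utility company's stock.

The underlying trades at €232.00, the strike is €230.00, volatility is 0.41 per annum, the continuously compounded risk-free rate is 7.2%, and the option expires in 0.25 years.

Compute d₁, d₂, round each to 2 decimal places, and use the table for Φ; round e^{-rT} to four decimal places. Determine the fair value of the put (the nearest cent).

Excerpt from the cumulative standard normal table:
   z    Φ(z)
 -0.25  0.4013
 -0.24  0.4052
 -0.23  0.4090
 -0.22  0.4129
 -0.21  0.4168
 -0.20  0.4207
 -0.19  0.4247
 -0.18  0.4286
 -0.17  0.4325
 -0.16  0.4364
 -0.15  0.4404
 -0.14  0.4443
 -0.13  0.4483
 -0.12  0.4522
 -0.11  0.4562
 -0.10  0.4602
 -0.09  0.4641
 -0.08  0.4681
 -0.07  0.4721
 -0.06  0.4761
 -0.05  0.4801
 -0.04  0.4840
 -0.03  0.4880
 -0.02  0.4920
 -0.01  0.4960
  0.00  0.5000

T = 0.25;  σ√T = 0.2050
d₁ = [ln(232/230) + (0.072 + 0.41²/2)·0.25] / 0.2050 = [0.0087 + 0.0390] / 0.2050 = 0.2325 → 0.23
d₂ = d₁ − σ√T = 0.2325 − 0.2050 = 0.0275 → 0.03
e^(−rT) = e^(−0.072·0.25) = 0.9822
N(−d₂) = N(-0.03) = 0.4880;  N(−d₁) = N(-0.23) = 0.4090
P = 230·0.9822·0.4880 − 232·0.4090 = 110.2421 − 94.8880 = 15.3541

€15.35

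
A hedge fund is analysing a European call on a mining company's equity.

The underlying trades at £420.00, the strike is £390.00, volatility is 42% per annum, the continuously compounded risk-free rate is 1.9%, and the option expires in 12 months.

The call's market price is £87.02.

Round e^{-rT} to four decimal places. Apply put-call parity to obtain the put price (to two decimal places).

exp(−rT) = exp(−0.019·1) = 0.9812
Put-call parity: C − P = S − K·e^(−rT) = 420 − 390·0.9812 = 420 − 382.6680 = 37.3320
P = C − (C − P) = 87.02 − (37.3320) = 49.6880

£49.69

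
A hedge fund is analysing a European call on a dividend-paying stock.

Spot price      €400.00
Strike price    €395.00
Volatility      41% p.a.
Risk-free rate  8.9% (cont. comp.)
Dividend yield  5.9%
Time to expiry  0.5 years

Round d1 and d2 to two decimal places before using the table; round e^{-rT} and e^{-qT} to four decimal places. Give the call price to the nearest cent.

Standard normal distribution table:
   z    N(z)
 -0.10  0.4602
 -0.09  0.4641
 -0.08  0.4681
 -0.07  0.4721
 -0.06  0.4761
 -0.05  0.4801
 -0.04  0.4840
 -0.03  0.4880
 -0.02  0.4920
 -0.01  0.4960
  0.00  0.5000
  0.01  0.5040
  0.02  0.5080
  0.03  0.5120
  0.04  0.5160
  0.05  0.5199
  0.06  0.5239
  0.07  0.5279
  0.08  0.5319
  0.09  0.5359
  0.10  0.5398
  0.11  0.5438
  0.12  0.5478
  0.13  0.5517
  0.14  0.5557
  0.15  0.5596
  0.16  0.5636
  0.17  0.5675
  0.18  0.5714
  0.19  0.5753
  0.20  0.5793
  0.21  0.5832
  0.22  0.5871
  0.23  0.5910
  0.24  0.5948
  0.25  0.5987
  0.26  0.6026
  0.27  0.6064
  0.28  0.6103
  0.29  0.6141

€49.61

T = 0.5;  σ√T = 0.2899
d₁ = [ln(400/395) + (0.089 − 0.059 + ½·0.41²)·0.5] / (σ√T) = (0.0126 + 0.0570) / 0.2899 = 0.2401 → 0.24
d₂ = 0.2401 − 0.2899 = -0.0498 → -0.05
exp(−qT) = exp(−0.059·0.5) = 0.9709;  exp(−rT) = exp(−0.089·0.5) = 0.9565
N(d₁) = N(0.24) = 0.5948;  N(d₂) = N(-0.05) = 0.4801
C = 400·0.9709·0.5948 − 395·0.9565·0.4801 = 230.9965 − 181.3902 = 49.6063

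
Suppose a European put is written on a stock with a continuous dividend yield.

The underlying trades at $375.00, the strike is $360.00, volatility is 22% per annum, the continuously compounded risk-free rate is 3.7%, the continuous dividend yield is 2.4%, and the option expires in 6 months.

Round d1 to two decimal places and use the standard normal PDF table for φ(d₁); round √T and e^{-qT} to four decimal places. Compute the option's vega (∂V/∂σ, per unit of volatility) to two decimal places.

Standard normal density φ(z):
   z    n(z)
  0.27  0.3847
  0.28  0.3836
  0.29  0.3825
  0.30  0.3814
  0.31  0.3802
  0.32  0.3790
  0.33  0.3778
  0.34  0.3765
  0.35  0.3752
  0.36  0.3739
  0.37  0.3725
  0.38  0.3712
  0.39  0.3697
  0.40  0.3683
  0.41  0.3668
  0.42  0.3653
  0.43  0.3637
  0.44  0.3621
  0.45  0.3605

σ√T = 0.22·√0.5 = 0.1556
ln(S/K) + (r − q + σ²/2)T = ln(375/360) + (0.037 − 0.024 + 0.22²/2)·0.5 = 0.0408 + 0.0186 = 0.0594
d₁ = 0.0594 / 0.1556 = 0.3820 which rounds to 0.38
√T = √0.5 = 0.7071
φ(d₁) = φ(0.38) = 0.3712
exp(−qT) = exp(−0.024·0.5) = 0.9881
vega = S·exp(−qT)·φ(d₁)·√T = 375·0.9881·0.3712·0.7071 = 97.2570

97.26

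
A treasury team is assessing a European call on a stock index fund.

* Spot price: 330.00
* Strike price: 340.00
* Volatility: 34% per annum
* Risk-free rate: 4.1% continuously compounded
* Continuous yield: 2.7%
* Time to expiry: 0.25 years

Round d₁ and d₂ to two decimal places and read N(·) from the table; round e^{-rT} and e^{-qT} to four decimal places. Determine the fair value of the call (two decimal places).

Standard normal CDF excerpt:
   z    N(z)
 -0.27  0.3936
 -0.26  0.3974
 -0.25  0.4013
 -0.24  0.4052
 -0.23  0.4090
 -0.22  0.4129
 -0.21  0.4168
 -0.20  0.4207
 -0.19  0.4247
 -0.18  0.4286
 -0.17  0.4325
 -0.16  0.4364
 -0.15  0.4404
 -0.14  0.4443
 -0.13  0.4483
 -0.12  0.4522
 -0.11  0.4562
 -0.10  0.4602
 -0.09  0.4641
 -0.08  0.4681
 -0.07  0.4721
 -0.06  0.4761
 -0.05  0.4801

T = 0.25;  σ√T = 0.1700
d₁ = [ln(330/340) + (0.041 − 0.027 + ½·0.34²)·0.25] / (σ√T) = (-0.0299 + 0.0180) / 0.1700 = -0.0700 ≈ -0.07
d₂ = -0.0700 − 0.1700 = -0.2400 ≈ -0.24
e^(−qT) = e^(−0.027·0.25) = 0.9933;  e^(−rT) = e^(−0.041·0.25) = 0.9898
N(d₁) = N(-0.07) = 0.4721;  N(d₂) = N(-0.24) = 0.4052
C = 330·0.9933·0.4721 − 340·0.9898·0.4052 = 154.7492 − 136.3628 = 18.3864

18.39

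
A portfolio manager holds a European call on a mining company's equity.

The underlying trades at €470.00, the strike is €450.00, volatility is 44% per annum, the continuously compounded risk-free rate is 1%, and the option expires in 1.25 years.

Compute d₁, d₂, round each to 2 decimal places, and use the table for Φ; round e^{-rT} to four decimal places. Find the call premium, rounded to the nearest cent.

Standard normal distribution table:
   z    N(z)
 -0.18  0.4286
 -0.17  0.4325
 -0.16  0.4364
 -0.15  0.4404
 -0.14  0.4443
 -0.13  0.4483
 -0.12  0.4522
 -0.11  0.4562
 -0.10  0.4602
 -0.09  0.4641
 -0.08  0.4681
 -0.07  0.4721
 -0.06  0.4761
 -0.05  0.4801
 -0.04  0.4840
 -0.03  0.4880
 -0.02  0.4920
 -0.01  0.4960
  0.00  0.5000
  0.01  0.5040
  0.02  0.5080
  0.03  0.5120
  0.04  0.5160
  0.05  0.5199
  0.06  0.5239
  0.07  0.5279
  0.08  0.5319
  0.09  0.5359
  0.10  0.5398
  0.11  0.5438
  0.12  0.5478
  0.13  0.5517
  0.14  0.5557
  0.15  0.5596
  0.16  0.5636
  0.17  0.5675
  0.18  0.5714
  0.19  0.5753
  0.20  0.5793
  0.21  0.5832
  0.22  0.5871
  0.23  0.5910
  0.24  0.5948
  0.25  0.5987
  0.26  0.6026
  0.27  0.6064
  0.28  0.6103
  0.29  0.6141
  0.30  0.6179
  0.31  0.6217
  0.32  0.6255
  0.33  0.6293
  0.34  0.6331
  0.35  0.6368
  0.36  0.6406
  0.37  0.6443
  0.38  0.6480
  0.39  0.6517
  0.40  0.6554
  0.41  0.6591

€101.85

T = 1.25;  σ√T = 0.4919
d₁ = [ln(470/450) + (0.01 + ½·0.44²)·1.25] / (σ√T) = (0.0435 + 0.1335) / 0.4919 = 0.3598 → 0.36
d₂ = 0.3598 − 0.4919 = -0.1322 → -0.13
exp(−rT) = exp(−0.01·1.25) = 0.9876
N(d₁) = N(0.36) = 0.6406;  N(d₂) = N(-0.13) = 0.4483
C = 470·0.6406 − 450·0.9876·0.4483 = 301.0820 − 199.2335 = 101.8485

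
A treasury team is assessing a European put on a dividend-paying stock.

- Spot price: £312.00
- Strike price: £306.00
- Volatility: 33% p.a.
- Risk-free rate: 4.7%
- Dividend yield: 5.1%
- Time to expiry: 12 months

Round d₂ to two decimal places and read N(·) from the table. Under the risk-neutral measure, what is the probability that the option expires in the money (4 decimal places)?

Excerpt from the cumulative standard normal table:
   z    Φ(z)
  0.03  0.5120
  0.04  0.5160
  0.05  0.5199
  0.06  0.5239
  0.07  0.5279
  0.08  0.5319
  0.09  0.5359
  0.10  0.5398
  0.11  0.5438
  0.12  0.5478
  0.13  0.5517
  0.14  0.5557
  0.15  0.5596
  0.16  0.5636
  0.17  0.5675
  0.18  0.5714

σ√T = 0.33 × 1.0000 = 0.3300
d₁ = [ln(312/306) + (0.047 − 0.051 + ½·0.33²)·1] / (σ√T) = (0.0194 + 0.0505) / 0.3300 = 0.2117 ≈ 0.21
d₂ = 0.2117 − 0.3300 = -0.1183 ≈ -0.12
Risk-neutral Pr[S_T < K] = N(−d₂) = N(0.12) = 0.5478

0.5478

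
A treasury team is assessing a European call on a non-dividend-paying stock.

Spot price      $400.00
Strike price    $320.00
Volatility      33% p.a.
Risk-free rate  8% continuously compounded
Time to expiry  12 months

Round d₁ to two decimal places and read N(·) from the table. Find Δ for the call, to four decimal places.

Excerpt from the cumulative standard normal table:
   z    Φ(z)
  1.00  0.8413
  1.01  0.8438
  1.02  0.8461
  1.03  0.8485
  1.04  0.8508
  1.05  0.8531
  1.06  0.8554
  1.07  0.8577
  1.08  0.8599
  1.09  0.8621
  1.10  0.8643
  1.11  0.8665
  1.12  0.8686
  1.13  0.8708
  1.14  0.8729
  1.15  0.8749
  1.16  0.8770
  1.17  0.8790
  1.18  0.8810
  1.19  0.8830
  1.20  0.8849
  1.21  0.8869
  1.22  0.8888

σ√T = 0.33·√1 = 0.3300
d₁ = [ln(400/320) + (0.08 + ½·0.33²)·1] / (σ√T) = (0.2231 + 0.1345) / 0.3300 = 1.0836 which rounds to 1.08
N(d₁) = N(1.08) = 0.8599
Δ_call = N(d₁) = 0.8599

0.8599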